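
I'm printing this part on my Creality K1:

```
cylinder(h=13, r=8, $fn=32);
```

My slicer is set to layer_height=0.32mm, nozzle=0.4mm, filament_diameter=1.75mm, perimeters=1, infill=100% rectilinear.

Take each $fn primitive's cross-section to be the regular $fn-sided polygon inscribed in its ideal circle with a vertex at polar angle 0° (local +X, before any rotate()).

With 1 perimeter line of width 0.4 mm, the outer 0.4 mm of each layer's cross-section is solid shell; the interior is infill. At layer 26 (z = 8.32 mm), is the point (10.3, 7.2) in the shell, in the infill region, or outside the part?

outside

At z = 8.32 mm: the r=8 cylinder contributes a regular 32-gon of circumradius 8. Overall, the cross-section is a single solid region. The nearest boundary edge runs (7.39, 3.06)→(6.65, 4.44); distance from the point to it = 4.57 mm. The point is not inside any of the regions above, so it lies outside the cross-section (4.57 mm from the nearest boundary).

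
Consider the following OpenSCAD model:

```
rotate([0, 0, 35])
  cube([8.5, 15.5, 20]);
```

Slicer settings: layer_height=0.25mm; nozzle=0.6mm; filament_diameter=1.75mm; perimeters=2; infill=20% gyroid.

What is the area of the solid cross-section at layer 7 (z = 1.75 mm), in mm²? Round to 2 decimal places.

At z = 1.75 mm: the cube (footprint 8.5×15.5) is included at this height (area 131.75 mm²); (rotated 35° about Z; rotation is an isometry so areas/perimeters/island counts are preserved). Overall, the cross-section is a single solid region. Net area = 131.75 mm².

131.75 mm²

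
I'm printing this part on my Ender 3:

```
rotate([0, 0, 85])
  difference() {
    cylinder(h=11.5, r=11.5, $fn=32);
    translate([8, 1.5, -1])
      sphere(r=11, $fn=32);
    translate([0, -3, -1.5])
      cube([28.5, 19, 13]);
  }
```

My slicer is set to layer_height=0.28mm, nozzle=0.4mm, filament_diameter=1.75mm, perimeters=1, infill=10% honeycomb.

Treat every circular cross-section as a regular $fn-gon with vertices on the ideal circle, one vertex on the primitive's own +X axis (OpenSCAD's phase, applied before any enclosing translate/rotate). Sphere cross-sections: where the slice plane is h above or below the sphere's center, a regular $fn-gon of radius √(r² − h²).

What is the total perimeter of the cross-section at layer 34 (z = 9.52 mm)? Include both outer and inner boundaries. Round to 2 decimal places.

76.61 mm

At z = 9.52 mm: the r=11.5 cylinder contributes a regular 32-gon of circumradius 11.5 (perimeter = 2·32·11.500·sin(180°/32) = 72.14 mm); the r=11 sphere at (8, 1.5) contributes a regular 32-gon of circumradius √(11²−10.52²) = 3.214 (perimeter = 2·32·3.214·sin(180°/32) = 20.16 mm); the 28.5×19 cube at (0, -3) contributes its full rectangle (perimeter 95.00 mm); After the difference (first − rest): starting from the r=11.5 cylinder, the r=11 sphere at (8, 1.5) lies wholly inside it (removes its full 32.24 mm² and its 20.16 mm outline becomes a hole wall); the 28.5×19 cube at (0, -3) partially overlaps it — only the 104.96 mm² overlap (of its 541.50 mm²) is removed, clipping the outline — boundary = 76.61 mm; (whole slice rotated 85° about Z — lengths, areas and connectivity unchanged). Overall, the cross-section is a single solid region. Total boundary length (outer) = 76.61 mm.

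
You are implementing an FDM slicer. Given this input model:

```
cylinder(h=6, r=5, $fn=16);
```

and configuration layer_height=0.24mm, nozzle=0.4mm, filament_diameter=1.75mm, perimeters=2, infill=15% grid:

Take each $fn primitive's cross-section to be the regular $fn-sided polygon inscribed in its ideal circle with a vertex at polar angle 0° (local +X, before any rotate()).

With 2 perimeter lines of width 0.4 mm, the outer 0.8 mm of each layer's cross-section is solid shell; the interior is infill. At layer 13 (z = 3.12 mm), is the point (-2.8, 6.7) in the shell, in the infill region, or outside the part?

At z = 3.12 mm: the r=5 cylinder contributes a regular 16-gon of circumradius 5. Overall, the cross-section is a single solid region. The nearest boundary edge runs (0.00, 5.00)→(-1.91, 4.62); distance from the point to it = 2.26 mm. The point is not inside any of the regions above, so it lies outside the cross-section (2.26 mm from the nearest boundary).

outside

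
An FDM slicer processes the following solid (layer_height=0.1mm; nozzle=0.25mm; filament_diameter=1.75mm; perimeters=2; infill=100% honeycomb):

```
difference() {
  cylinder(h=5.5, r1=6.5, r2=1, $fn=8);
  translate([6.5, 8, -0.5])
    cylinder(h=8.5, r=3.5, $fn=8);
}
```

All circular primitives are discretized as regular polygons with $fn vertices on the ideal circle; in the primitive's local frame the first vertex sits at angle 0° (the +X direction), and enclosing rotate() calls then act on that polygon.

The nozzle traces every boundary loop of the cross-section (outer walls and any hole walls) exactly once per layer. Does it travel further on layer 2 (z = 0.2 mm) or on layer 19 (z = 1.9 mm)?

layer 2 (z = 0.2 mm)

Layer 2 (z = 0.2): the cone: at t=0.036 of its height the radius interpolates to r₁+(r₂−r₁)t = 6.300, giving a regular 8-gon of that circumradius (perimeter = 2·8·6.300·sin(180°/8) = 38.57 mm); the r=3.5 cylinder at (6.5, 8) gives a regular 8-gon of circumradius 3.5 (constant along its height) (perimeter = 2·8·3.500·sin(180°/8) = 21.43 mm); Taking the first minus the rest: starting from the cone, the r=3.5 cylinder at (6.5, 8) misses the remaining region (no effect) — boundary = 38.57 mm. So its perimeter = 38.57 mm. Layer 19 (z = 1.9): the cone (r1=6.5→r2=1) has section circumradius 4.600 here — a regular 8-gon (perimeter = 2·8·4.600·sin(180°/8) = 28.17 mm); the r=3.5 cylinder at (6.5, 8) contributes a regular 8-gon of circumradius 3.5 (perimeter = 2·8·3.500·sin(180°/8) = 21.43 mm); Subtracting the remaining from the first: starting from the cone, the r=3.5 cylinder at (6.5, 8) misses the remaining region (no effect) — boundary = 28.17 mm. So its perimeter = 28.17 mm. Layer 2 is larger (38.57 vs 28.17 mm).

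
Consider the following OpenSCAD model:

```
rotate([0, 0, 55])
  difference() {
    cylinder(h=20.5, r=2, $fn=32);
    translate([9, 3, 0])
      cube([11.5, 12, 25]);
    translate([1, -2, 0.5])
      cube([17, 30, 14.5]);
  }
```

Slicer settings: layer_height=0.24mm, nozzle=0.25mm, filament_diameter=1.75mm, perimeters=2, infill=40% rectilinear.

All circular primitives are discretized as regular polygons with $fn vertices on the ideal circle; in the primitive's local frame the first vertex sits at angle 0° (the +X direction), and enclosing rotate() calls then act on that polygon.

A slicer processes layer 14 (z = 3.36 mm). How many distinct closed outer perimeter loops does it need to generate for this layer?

1

At z = 3.36 mm: the cylinder: section is a regular 32-gon, circumradius r=2; the 11.5×12 cube at (9, 3) contributes its full rectangle; the cube at (1, -2) (footprint 17×30) is included at this height; Subtracting the remaining from the first: starting from the r=2 cylinder, the 11.5×12 cube at (9, 3) misses the remaining region (no effect); the 17×30 cube at (1, -2) partially overlaps it — only the 2.43 mm² overlap (of its 510.00 mm²) is removed, clipping the outline — 1 connected region; (rotated 55° about Z; rotation is an isometry so areas/perimeters/island counts are preserved). The result has 1 disconnected region.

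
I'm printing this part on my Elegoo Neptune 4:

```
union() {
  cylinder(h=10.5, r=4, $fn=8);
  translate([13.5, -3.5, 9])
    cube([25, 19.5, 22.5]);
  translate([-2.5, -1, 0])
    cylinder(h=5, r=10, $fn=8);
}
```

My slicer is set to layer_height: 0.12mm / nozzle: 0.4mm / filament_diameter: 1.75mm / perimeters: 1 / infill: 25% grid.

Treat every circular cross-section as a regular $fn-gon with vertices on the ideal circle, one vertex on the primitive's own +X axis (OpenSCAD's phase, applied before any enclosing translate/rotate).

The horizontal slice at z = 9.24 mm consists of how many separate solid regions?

2

At z = 9.24 mm: the cylinder: section is a regular 8-gon, circumradius r=4; the cube at (13.5, -3.5) (footprint 25×19.5) is included at this height; the cylinder at (-2.5, -1) does not reach this height (z outside [0, 5]); Combining (union): the 2 present regions are separate (no shared area or edge), so areas and boundary lengths simply add and each stays a separate island — 2 connected regions. The result has 2 disconnected regions.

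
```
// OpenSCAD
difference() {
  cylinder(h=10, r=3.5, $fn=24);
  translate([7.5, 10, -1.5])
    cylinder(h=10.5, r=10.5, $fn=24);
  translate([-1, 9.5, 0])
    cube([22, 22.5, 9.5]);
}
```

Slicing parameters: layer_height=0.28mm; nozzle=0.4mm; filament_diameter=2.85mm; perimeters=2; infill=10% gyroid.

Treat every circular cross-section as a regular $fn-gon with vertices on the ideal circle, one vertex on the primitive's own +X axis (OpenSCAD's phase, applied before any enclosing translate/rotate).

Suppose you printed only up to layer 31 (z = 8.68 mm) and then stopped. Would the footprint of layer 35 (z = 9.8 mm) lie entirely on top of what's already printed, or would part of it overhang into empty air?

Compare the two slices. At z = 8.68: the r=3.5 cylinder gives a regular 24-gon of circumradius 3.5 (constant along its height) (area = (24/2)·3.500²·sin(360°/24) = 38.05 mm²); the cylinder at (7.5, 10): section is a regular 24-gon, circumradius r=10.5 (area = (24/2)·10.500²·sin(360°/24) = 342.42 mm²); the cube at (-1, 9.5) (footprint 22×22.5) is included at this height (area 495.00 mm²); Subtracting the remaining from the first: starting from the r=3.5 cylinder (38.05 mm²), the r=10.5 cylinder at (7.5, 10) partially overlaps it — only the 4.97 mm² overlap (of its 342.42 mm²) is removed, clipping the outline; the 22×22.5 cube at (-1, 9.5) misses the remaining region (no effect) — area = 33.08 mm². At z = 9.8: the r=3.5 cylinder contributes a regular 24-gon of circumradius 3.5 (area = (24/2)·3.500²·sin(360°/24) = 38.05 mm²); the cylinder at (7.5, 10) does not reach this height (z outside [-1.5, 9]); the cube at (-1, 9.5) does not reach this height (z outside [0, 9.5]); After the difference (first − rest): none of the subtracted shapes is present at this height, so the r=3.5 cylinder is unchanged — area = 38.05 mm². Checking containment: at z = 9.8 the cross-section extends beyond the z = 8.68 cross-section by about 4.97 mm².

part overhangs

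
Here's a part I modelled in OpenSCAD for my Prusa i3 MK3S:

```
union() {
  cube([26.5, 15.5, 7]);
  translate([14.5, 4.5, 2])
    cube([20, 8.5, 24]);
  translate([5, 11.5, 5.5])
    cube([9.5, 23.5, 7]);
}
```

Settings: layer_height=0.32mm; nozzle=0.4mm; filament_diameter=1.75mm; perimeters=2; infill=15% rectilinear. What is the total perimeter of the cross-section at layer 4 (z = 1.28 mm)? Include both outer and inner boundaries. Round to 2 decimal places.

84.00 mm

At z = 1.28 mm: the cube is present — its section is the full 26.5×15.5 rectangle (perimeter 84.00 mm); the cube at (14.5, 4.5) is not intersected at this z (z outside [2, 26]); the cube at (5, 11.5) does not reach this height (z outside [5.5, 12.5]); Combining (union): only the 26.5×15.5 cube is present, so the union is just that shape — boundary = 84.00 mm. Overall, the cross-section is a single solid region. Total boundary length (outer) = 84.00 mm.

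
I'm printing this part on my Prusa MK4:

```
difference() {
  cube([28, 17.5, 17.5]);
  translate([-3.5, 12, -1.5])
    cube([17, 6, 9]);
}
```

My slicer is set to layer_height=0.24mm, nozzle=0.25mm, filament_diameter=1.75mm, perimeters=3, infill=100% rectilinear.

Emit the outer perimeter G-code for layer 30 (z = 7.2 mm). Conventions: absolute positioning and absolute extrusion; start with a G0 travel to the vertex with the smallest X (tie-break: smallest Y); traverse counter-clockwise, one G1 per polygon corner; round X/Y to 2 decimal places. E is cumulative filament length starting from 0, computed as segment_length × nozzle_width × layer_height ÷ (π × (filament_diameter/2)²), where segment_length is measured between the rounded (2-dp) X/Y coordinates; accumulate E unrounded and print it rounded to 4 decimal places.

G0 X0.00 Y0.00 Z7.20
G1 X28.00 Y0.00 E0.6985
G1 X28.00 Y17.50 E1.1350
G1 X13.50 Y17.50 E1.4967
G1 X13.50 Y12.00 E1.6339
G1 X0.00 Y12.00 E1.9707
G1 X0.00 Y0.00 E2.2700

At z = 7.2 mm: the cube (footprint 28×17.5) is included at this height; the cube at (-3.5, 12) (footprint 17×6) is included at this height; After the difference (first − rest): starting from the 28×17.5 cube, the 17×6 cube at (-3.5, 12) partially overlaps it — only the 74.25 mm² overlap (of its 102.00 mm²) is removed, clipping the outline — 1 connected region. The outline is a single polygon with 6 vertices. Extrusion per mm of travel: 0.25 × 0.24 / (π × 0.875²) = 0.024945. Accumulating E over each segment gives final E = 2.2700.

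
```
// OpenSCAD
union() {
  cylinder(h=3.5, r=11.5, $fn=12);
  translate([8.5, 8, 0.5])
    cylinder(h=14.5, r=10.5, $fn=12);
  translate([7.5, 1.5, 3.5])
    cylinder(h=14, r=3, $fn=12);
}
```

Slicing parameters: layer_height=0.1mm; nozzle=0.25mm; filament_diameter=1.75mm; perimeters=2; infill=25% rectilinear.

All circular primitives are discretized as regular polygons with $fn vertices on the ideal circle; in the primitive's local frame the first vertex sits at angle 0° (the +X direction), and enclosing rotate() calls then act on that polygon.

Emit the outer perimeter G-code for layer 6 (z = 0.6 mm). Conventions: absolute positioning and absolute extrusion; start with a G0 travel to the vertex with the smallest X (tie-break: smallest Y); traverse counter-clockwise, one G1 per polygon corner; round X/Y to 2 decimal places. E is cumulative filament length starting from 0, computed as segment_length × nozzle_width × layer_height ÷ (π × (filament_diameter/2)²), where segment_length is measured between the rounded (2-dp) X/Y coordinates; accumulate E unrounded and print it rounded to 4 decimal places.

At z = 0.6 mm: the r=11.5 cylinder gives a regular 12-gon of circumradius 11.5 (constant along its height); the cylinder at (8.5, 8): section is a regular 12-gon, circumradius r=10.5; the cylinder at (7.5, 1.5) is absent (z outside [3.5, 17.5]); Merging all regions: the regions partially overlap (shared area 124.95 mm²), so overlapping operands fuse into one piece — 1 connected region. The outline is a single polygon with 18 vertices. Extrusion per mm of travel: 0.25 × 0.1 / (π × 0.875²) = 0.010394. Accumulating E over each segment gives final E = 0.9719.

G0 X-11.50 Y0.00 Z0.60
G1 X-9.96 Y-5.75 E0.0619
G1 X-5.75 Y-9.96 E0.1238
G1 X0.00 Y-11.50 E0.1856
G1 X5.75 Y-9.96 E0.2475
G1 X9.96 Y-5.75 E0.3094
G1 X11.01 Y-1.83 E0.3516
G1 X13.75 Y-1.09 E0.3811
G1 X17.59 Y2.75 E0.4375
G1 X19.00 Y8.00 E0.4940
G1 X17.59 Y13.25 E0.5505
G1 X13.75 Y17.09 E0.6069
G1 X8.50 Y18.50 E0.6634
G1 X3.25 Y17.09 E0.7200
G1 X-0.59 Y13.25 E0.7764
G1 X-1.14 Y11.19 E0.7986
G1 X-5.75 Y9.96 E0.8481
G1 X-9.96 Y5.75 E0.9100
G1 X-11.50 Y0.00 E0.9719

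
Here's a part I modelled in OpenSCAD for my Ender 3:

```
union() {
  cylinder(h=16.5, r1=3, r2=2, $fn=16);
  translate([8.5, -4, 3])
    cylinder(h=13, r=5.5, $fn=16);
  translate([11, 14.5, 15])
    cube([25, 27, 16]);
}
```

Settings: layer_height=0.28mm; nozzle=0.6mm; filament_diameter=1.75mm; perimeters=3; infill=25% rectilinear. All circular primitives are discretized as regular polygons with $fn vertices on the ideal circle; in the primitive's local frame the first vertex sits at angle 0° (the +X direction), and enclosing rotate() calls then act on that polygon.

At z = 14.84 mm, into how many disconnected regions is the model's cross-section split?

2

At z = 14.84 mm: the cone (r1=3→r2=2) has section circumradius 2.101 here — a regular 16-gon; the r=5.5 cylinder at (8.5, -4) gives a regular 16-gon of circumradius 5.5 (constant along its height); the cube at (11, 14.5) does not reach this height (z outside [15, 31]); Merging all regions: the 2 present regions are separate (no shared area or edge), so areas and boundary lengths simply add and each stays a separate island — 2 connected regions. The result has 2 disconnected regions.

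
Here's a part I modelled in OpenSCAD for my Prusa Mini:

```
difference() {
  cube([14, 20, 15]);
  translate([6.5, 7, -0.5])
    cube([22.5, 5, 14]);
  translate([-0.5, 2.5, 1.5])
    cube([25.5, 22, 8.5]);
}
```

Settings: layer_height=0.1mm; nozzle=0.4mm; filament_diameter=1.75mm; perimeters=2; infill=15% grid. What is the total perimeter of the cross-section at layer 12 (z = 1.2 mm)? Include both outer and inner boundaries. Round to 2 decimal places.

At z = 1.2 mm: the cube is present — its section is the full 14×20 rectangle (perimeter 68.00 mm); the cube at (6.5, 7) (footprint 22.5×5) is included at this height (perimeter 55.00 mm); the cube at (-0.5, 2.5) does not reach this height (z outside [1.5, 10]); Subtracting the remaining from the first: starting from the 14×20 cube, the 22.5×5 cube at (6.5, 7) partially overlaps it — only the 37.50 mm² overlap (of its 112.50 mm²) is removed, clipping the outline — boundary = 83.00 mm. Overall, the cross-section is a single solid region. Total boundary length (outer) = 83.00 mm.

83.00 mm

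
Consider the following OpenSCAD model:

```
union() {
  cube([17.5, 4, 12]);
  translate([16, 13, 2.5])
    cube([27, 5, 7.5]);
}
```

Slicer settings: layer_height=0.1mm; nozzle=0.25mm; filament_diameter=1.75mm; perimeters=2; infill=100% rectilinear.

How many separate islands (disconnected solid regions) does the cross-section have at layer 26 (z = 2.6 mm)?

2

At z = 2.6 mm: the cube is present — its section is the full 17.5×4 rectangle; the 27×5 cube at (16, 13) contributes its full rectangle; Taking the union: the 2 present regions are separate (no shared area or edge), so areas and boundary lengths simply add and each stays a separate island — 2 connected regions. Overall, the cross-section has 2 separate islands. Island count = 2.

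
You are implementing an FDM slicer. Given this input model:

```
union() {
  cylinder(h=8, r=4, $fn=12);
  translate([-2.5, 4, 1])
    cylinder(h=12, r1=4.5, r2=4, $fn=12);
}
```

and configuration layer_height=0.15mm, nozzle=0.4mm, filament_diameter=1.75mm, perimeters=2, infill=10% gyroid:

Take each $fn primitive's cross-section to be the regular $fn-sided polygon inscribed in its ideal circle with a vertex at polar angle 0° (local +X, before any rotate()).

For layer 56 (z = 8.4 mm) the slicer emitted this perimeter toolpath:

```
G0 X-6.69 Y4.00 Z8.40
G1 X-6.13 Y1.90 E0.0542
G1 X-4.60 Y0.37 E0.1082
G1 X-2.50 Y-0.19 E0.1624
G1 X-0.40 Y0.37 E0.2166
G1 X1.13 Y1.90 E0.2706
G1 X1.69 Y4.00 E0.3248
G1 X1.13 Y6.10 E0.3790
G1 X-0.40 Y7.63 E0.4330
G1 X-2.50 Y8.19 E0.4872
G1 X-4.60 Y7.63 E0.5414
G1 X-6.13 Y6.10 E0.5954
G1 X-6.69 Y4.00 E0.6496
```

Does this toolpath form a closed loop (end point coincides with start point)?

yes

Start point (G0): (-6.69, 4.00). End point (last G1): the path returns to the start — closed.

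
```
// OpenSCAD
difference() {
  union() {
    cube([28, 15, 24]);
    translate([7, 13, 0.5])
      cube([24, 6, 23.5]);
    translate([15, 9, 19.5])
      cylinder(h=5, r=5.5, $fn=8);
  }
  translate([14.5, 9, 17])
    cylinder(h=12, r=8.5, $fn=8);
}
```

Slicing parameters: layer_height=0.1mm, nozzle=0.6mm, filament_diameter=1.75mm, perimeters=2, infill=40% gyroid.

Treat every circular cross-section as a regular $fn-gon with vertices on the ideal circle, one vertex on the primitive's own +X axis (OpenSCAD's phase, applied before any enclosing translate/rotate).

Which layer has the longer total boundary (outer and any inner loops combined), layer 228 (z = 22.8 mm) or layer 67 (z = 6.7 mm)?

layer 228 (z = 22.8 mm)

Layer 228 (z = 22.8): the 28×15 cube contributes its full rectangle (perimeter 86.00 mm); the cube at (7, 13) (footprint 24×6) is included at this height (perimeter 60.00 mm); the r=5.5 cylinder at (15, 9) contributes a regular 8-gon of circumradius 5.5 (perimeter = 2·8·5.500·sin(180°/8) = 33.68 mm); Taking the union: the regions partially overlap (shared area 127.56 mm²), so the edge portions inside another operand are dropped and the merged outline is re-measured after clipping — boundary = 100.00 mm; the r=8.5 cylinder at (14.5, 9) gives a regular 8-gon of circumradius 8.5 (constant along its height) (perimeter = 2·8·8.500·sin(180°/8) = 52.04 mm); After the difference (first − rest): starting from the result so far, the r=8.5 cylinder at (14.5, 9) lies wholly inside it (removes its full 204.35 mm² and its 52.04 mm outline becomes a hole wall) — boundary (outer + 1 inner loop) = 152.04 mm. So its perimeter = 152.04 mm. Layer 67 (z = 6.7): the cube is present — its section is the full 28×15 rectangle (perimeter 86.00 mm); the 24×6 cube at (7, 13) contributes its full rectangle (perimeter 60.00 mm); the cylinder at (15, 9) does not reach this height (z outside [19.5, 24.5]); Taking the union: the regions partially overlap (shared area 42.00 mm²), so the edge portions inside another operand are dropped and the merged outline is re-measured after clipping — boundary = 100.00 mm; the cylinder at (14.5, 9) does not reach this height (z outside [17, 29]); Subtracting the remaining from the first: none of the subtracted shapes is present at this height, so that combined region is unchanged — boundary = 100.00 mm. So its perimeter = 100.00 mm. Layer 228 is larger (152.04 vs 100.00 mm).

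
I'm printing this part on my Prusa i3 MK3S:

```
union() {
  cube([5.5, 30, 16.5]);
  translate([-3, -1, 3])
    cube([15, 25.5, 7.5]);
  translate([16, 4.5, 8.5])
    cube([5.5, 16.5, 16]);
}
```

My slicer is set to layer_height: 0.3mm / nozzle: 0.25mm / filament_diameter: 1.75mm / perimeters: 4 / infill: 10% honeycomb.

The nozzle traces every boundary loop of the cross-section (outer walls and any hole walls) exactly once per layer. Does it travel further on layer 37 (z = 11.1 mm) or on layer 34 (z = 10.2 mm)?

Layer 37 (z = 11.1): the cube (footprint 5.5×30) is included at this height (perimeter 71.00 mm); the cube at (-3, -1) is not intersected at this z (z outside [3, 10.5]); the cube at (16, 4.5) (footprint 5.5×16.5) is included at this height (perimeter 44.00 mm); Taking the union: the 2 present regions are separate (no shared area or edge), so areas and boundary lengths simply add and each stays a separate island — boundary = 115.00 mm. So its perimeter = 115.00 mm. Layer 34 (z = 10.2): the cube (footprint 5.5×30) is included at this height (perimeter 71.00 mm); the cube at (-3, -1) is present — its section is the full 15×25.5 rectangle (perimeter 81.00 mm); the cube at (16, 4.5) (footprint 5.5×16.5) is included at this height (perimeter 44.00 mm); Taking the union: the regions partially overlap (shared area 134.75 mm²), so the edge portions inside another operand are dropped and the merged outline is re-measured after clipping — boundary = 136.00 mm. So its perimeter = 136.00 mm. Layer 34 is larger (136.00 vs 115.00 mm).

layer 34 (z = 10.2 mm)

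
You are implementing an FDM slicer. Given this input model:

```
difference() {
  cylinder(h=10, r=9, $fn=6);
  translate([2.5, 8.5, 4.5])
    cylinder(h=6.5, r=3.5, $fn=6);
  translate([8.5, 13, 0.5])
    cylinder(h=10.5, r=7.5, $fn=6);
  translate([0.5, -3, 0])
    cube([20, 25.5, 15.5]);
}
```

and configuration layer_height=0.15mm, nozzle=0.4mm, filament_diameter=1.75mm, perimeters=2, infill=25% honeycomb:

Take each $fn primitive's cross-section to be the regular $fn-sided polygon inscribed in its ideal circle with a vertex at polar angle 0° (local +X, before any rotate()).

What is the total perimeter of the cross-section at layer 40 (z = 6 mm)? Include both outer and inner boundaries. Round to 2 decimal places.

At z = 6 mm: the r=9 cylinder contributes a regular 6-gon of circumradius 9 (perimeter = 2·6·9.000·sin(180°/6) = 54.00 mm); the r=3.5 cylinder at (2.5, 8.5) gives a regular 6-gon of circumradius 3.5 (constant along its height) (perimeter = 2·6·3.500·sin(180°/6) = 21.00 mm); the r=7.5 cylinder at (8.5, 13) contributes a regular 6-gon of circumradius 7.5 (perimeter = 2·6·7.500·sin(180°/6) = 45.00 mm); the 20×25.5 cube at (0.5, -3) contributes its full rectangle (perimeter 91.00 mm); After the difference (first − rest): starting from the r=9 cylinder, the r=3.5 cylinder at (2.5, 8.5) partially overlaps it — only the 10.74 mm² overlap (of its 31.83 mm²) is removed, clipping the outline; the r=7.5 cylinder at (8.5, 13) partially overlaps it — only the 0.07 mm² overlap (of its 146.14 mm²) is removed, clipping the outline; the 20×25.5 cube at (0.5, -3) partially overlaps it — only the 61.84 mm² overlap (of its 510.00 mm²) is removed, clipping the outline — boundary = 54.30 mm. Overall, the cross-section is a single solid region. Total boundary length (outer) = 54.30 mm.

54.30 mm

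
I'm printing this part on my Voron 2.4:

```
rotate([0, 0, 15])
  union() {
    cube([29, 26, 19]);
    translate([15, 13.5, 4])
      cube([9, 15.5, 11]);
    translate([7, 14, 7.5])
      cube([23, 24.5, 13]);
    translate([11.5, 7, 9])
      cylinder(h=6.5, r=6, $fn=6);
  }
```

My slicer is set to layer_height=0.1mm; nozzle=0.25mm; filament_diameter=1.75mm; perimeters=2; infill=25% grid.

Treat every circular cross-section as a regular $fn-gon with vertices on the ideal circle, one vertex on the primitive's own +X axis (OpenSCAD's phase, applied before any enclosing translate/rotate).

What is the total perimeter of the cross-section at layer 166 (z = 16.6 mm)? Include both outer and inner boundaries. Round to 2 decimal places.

At z = 16.6 mm: the cube is present — its section is the full 29×26 rectangle (perimeter 110.00 mm); the cube at (15, 13.5) is not intersected at this z (z outside [4, 15]); the cube at (7, 14) (footprint 23×24.5) is included at this height (perimeter 95.00 mm); the cylinder at (11.5, 7) is not intersected at this z (z outside [9, 15.5]); Combining (union): the regions partially overlap (shared area 264.00 mm²), so the edge portions inside another operand are dropped and the merged outline is re-measured after clipping — boundary = 137.00 mm; (whole slice rotated 15° about Z — lengths, areas and connectivity unchanged). Overall, the cross-section is a single solid region. Total boundary length (outer) = 137.00 mm.

137.00 mm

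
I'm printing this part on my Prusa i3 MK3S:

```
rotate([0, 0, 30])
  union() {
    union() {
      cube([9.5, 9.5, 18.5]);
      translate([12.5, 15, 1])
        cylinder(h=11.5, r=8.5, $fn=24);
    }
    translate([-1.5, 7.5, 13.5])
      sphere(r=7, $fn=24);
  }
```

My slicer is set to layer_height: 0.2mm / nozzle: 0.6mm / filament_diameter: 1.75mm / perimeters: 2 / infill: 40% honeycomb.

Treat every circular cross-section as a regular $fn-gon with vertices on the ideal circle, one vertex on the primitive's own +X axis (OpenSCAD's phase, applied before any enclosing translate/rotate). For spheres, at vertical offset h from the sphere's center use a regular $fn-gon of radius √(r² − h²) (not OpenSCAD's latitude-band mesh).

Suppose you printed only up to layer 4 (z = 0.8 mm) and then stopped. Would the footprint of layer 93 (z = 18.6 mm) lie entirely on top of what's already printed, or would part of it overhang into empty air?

part overhangs

Compare the two slices. At z = 0.8: the cube (footprint 9.5×9.5) is included at this height (area 90.25 mm²); the cylinder at (12.5, 15) is absent (z outside [1, 12.5]); Taking the union: only the 9.5×9.5 cube is present, so the union is just that shape — area = 90.25 mm²; the sphere at (-1.5, 7.5) is not intersected at this z (|z−center|=12.700 > r=7); Taking the union: only that combined region is present, so the union is just that shape — area = 90.25 mm²; (whole slice rotated 30° about Z — lengths, areas and connectivity unchanged). At z = 18.6: the cube is not intersected at this z (z outside [0, 18.5]); the cylinder at (12.5, 15) does not reach this height (z outside [1, 12.5]); Merging all regions: nothing is present at this height; the sphere at (-1.5, 7.5): section is a regular 24-gon, circumradius = √(r²−h²) = √(7²−5.1²) = 4.795 (area = (24/2)·4.795²·sin(360°/24) = 71.40 mm²); Combining (union): only the r=7 sphere at (-1.5, 7.5) is present, so the union is just that shape — area = 71.40 mm²; (rotated 30° about Z; rotation is an isometry so areas/perimeters/island counts are preserved). Checking containment: at z = 18.6 the cross-section extends beyond the z = 0.8 cross-section by about 54.34 mm².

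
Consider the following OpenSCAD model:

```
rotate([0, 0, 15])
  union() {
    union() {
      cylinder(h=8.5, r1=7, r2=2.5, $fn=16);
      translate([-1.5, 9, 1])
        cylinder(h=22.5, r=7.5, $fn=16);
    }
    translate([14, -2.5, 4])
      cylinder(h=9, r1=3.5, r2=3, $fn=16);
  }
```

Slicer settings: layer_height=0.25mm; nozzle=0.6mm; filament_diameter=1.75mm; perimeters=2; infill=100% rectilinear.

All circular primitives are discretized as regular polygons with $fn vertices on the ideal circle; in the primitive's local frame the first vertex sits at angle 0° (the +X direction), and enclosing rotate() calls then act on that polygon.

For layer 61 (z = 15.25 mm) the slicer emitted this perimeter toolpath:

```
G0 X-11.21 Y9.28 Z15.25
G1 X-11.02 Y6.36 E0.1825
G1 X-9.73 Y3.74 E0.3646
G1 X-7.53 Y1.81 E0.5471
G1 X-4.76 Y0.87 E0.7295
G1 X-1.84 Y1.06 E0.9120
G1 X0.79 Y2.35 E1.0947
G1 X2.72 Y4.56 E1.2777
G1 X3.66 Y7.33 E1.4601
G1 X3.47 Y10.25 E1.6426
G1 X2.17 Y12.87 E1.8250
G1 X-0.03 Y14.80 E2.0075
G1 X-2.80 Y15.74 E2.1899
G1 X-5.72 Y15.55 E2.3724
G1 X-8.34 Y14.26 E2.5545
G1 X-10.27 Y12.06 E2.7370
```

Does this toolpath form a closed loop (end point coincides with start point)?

Start point (G0): (-11.21, 9.28). End point (last G1): the path does not return to the start — open.

no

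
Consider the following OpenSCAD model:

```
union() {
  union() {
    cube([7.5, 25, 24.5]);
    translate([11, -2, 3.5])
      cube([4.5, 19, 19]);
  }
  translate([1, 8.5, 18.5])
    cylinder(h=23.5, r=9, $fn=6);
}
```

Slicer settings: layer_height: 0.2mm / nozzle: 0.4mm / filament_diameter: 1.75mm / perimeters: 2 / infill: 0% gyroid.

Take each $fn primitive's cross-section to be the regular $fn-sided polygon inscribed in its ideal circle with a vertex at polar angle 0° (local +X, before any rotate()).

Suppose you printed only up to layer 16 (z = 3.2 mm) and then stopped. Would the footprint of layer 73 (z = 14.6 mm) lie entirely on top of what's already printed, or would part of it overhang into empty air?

part overhangs

Compare the two slices. At z = 3.2: the cube (footprint 7.5×25) is included at this height (area 187.50 mm²); the cube at (11, -2) is not intersected at this z (z outside [3.5, 22.5]); Merging all regions: only the 7.5×25 cube is present, so the union is just that shape — area = 187.50 mm²; the cylinder at (1, 8.5) does not reach this height (z outside [18.5, 42]); Merging all regions: only the result so far is present, so the union is just that shape — area = 187.50 mm². At z = 14.6: the cube is present — its section is the full 7.5×25 rectangle (area 187.50 mm²); the 4.5×19 cube at (11, -2) contributes its full rectangle (area 85.50 mm²); Merging all regions: the 2 present regions are separate (no shared area or edge), so areas and boundary lengths simply add and each stays a separate island — area = 273.00 mm²; the cylinder at (1, 8.5) does not reach this height (z outside [18.5, 42]); Merging all regions: only that combined region is present, so the union is just that shape — area = 273.00 mm². Checking containment: at z = 14.6 the cross-section extends beyond the z = 3.2 cross-section by about 85.50 mm².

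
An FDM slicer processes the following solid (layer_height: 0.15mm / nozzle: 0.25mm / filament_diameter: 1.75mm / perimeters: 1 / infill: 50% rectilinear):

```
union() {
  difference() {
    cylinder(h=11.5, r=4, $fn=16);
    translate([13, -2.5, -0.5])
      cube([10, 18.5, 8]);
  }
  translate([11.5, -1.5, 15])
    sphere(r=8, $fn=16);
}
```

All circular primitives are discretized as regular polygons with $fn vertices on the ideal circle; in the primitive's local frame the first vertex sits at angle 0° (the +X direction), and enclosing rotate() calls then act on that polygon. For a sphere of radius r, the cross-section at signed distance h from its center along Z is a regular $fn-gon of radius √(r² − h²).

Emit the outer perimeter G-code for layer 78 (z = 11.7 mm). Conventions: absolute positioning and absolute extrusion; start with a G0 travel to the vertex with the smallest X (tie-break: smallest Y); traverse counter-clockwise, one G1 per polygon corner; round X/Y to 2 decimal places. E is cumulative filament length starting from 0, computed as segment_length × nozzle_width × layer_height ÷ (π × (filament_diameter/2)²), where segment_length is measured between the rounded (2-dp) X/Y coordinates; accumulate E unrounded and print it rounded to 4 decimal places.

G0 X4.21 Y-1.50 Z11.70
G1 X4.77 Y-4.29 E0.0444
G1 X6.35 Y-6.65 E0.0886
G1 X8.71 Y-8.23 E0.1329
G1 X11.50 Y-8.79 E0.1773
G1 X14.29 Y-8.23 E0.2217
G1 X16.65 Y-6.65 E0.2659
G1 X18.23 Y-4.29 E0.3102
G1 X18.79 Y-1.50 E0.3546
G1 X18.23 Y1.29 E0.3989
G1 X16.65 Y3.65 E0.4432
G1 X14.29 Y5.23 E0.4875
G1 X11.50 Y5.79 E0.5319
G1 X8.71 Y5.23 E0.5762
G1 X6.35 Y3.65 E0.6205
G1 X4.77 Y1.29 E0.6648
G1 X4.21 Y-1.50 E0.7092

At z = 11.7 mm: the cylinder does not reach this height (z outside [0, 11.5]); the cube at (13, -2.5) is absent (z outside [-0.5, 7.5]); After the difference (first − rest): the first operand is absent here, so nothing remains; the r=8 sphere at (11.5, -1.5) slices to a regular 16-gon of circumradius 7.288 (√(r²−h²) with h=3.3 from center); Merging all regions: only the r=8 sphere at (11.5, -1.5) is present, so the union is just that shape — 1 connected region. The outline is a single polygon with 16 vertices. Extrusion per mm of travel: 0.25 × 0.15 / (π × 0.875²) = 0.015591. Accumulating E over each segment gives final E = 0.7092.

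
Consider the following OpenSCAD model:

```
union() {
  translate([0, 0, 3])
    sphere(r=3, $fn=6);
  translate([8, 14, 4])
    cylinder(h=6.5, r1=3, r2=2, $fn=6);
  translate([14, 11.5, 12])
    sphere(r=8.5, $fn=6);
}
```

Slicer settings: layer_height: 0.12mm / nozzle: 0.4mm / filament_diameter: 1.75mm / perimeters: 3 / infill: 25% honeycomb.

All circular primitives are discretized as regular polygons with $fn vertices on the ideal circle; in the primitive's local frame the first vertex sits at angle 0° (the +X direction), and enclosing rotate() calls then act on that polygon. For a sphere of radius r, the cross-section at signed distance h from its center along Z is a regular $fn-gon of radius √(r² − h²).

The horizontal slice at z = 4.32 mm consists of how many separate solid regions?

3

At z = 4.32 mm: the r=3 sphere slices to a regular 6-gon of circumradius 2.694 (√(r²−h²) with h=1.32 from center); the cone at (8, 14): at t=0.049 of its height the radius interpolates to r₁+(r₂−r₁)t = 2.951, giving a regular 6-gon of that circumradius; the sphere at (14, 11.5): section is a regular 6-gon, circumradius = √(r²−h²) = √(8.5²−7.68²) = 3.642; Merging all regions: the 3 present regions are separate (no shared area or edge), so areas and boundary lengths simply add and each stays a separate island — 3 connected regions. The result has 3 disconnected regions.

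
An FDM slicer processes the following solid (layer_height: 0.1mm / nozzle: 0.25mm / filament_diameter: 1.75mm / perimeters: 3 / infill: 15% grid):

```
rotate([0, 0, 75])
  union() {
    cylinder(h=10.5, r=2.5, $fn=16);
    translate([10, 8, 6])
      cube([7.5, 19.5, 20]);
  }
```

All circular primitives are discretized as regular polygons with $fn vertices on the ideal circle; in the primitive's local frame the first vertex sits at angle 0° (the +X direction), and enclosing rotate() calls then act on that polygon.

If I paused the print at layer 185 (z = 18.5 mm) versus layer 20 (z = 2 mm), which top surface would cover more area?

layer 185 (z = 18.5 mm)

Layer 185 (z = 18.5): the cylinder is absent (z outside [0, 10.5]); the 7.5×19.5 cube at (10, 8) contributes its full rectangle (area 146.25 mm²); Taking the union: only the 7.5×19.5 cube at (10, 8) is present, so the union is just that shape — area = 146.25 mm²; (whole slice rotated 75° about Z — lengths, areas and connectivity unchanged). So its area = 146.25 mm². Layer 20 (z = 2): the r=2.5 cylinder contributes a regular 16-gon of circumradius 2.5 (area = (16/2)·2.500²·sin(360°/16) = 19.13 mm²); the cube at (10, 8) is not intersected at this z (z outside [6, 26]); Combining (union): only the r=2.5 cylinder is present, so the union is just that shape — area = 19.13 mm²; (rotated 75° about Z; rotation is an isometry so areas/perimeters/island counts are preserved). So its area = 19.13 mm². Layer 185 is larger (146.25 vs 19.13 mm²).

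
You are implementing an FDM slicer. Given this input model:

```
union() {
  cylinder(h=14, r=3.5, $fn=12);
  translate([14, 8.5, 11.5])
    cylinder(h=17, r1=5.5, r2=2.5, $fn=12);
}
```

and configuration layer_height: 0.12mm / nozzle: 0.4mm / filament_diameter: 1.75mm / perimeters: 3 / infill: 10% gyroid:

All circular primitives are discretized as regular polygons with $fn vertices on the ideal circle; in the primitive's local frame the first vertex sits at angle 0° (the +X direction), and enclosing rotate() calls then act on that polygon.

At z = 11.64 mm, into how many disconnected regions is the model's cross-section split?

At z = 11.64 mm: the r=3.5 cylinder contributes a regular 12-gon of circumradius 3.5; the cone at (14, 8.5) contributes a regular 12-gon of circumradius 5.475 (interpolated between r1=5.5 and r2=2.5 at t=0.008); Taking the union: the 2 present regions are separate (no shared area or edge), so areas and boundary lengths simply add and each stays a separate island — 2 connected regions. The result has 2 disconnected regions.

2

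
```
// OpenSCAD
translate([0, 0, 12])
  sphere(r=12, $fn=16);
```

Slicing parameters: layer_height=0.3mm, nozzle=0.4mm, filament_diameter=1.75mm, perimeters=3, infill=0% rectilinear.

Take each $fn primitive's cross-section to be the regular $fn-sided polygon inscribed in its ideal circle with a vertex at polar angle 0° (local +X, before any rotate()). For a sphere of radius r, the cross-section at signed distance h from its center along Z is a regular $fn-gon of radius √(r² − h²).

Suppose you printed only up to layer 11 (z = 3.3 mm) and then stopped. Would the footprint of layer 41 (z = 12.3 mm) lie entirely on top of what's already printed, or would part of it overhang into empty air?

Compare the two slices. At z = 3.3: the r=12 sphere contributes a regular 16-gon of circumradius √(12²−8.7²) = 8.265 (area = (16/2)·8.265²·sin(360°/16) = 209.13 mm²). At z = 12.3: the r=12 sphere contributes a regular 16-gon of circumradius √(12²−0.3²) = 11.996 (area = (16/2)·11.996²·sin(360°/16) = 440.58 mm²). Checking containment: at z = 12.3 the cross-section extends beyond the z = 3.3 cross-section by about 231.45 mm².

part overhangs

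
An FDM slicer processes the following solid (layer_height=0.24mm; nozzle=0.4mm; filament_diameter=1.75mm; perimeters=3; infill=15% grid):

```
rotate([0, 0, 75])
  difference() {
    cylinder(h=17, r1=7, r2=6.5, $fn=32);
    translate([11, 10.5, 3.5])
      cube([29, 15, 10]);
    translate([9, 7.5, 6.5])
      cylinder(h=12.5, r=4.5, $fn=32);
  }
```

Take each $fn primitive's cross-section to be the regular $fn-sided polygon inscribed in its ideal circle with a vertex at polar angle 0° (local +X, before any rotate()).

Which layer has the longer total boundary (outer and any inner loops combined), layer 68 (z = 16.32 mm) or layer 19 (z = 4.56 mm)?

Layer 68 (z = 16.32): the cone contributes a regular 32-gon of circumradius 6.520 (interpolated between r1=7 and r2=6.5 at t=0.960) (perimeter = 2·32·6.520·sin(180°/32) = 40.90 mm); the cube at (11, 10.5) is absent (z outside [3.5, 13.5]); the r=4.5 cylinder at (9, 7.5) gives a regular 32-gon of circumradius 4.5 (constant along its height) (perimeter = 2·32·4.500·sin(180°/32) = 28.23 mm); Subtracting the remaining from the first: starting from the cone, the r=4.5 cylinder at (9, 7.5) misses the remaining region (no effect) — boundary = 40.90 mm; (rotated 75° about Z; rotation is an isometry so areas/perimeters/island counts are preserved). So its perimeter = 40.90 mm. Layer 19 (z = 4.56): the cone: at t=0.268 of its height the radius interpolates to r₁+(r₂−r₁)t = 6.866, giving a regular 32-gon of that circumradius (perimeter = 2·32·6.866·sin(180°/32) = 43.07 mm); the 29×15 cube at (11, 10.5) contributes its full rectangle (perimeter 88.00 mm); the cylinder at (9, 7.5) is absent (z outside [6.5, 19]); Subtracting the remaining from the first: starting from the cone, the 29×15 cube at (11, 10.5) misses the remaining region (no effect) — boundary = 43.07 mm; (whole slice rotated 75° about Z — lengths, areas and connectivity unchanged). So its perimeter = 43.07 mm. Layer 19 is larger (43.07 vs 40.90 mm).

layer 19 (z = 4.56 mm)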